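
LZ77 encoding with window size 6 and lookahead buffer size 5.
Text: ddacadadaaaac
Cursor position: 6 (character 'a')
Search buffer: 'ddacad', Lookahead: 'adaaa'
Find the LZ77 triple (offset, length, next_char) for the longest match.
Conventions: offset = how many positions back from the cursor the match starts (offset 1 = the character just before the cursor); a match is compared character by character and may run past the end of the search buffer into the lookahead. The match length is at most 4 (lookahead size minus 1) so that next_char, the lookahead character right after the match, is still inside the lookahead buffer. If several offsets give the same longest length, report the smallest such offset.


Try each offset into the search buffer:
  offset=1 (pos 5, char 'd'): match length 0
  offset=2 (pos 4, char 'a'): match length 3
  offset=3 (pos 3, char 'c'): match length 0
  offset=4 (pos 2, char 'a'): match length 1
  offset=5 (pos 1, char 'd'): match length 0
  offset=6 (pos 0, char 'd'): match length 0
Longest match has length 3 at offset 2.
next_char = character at position 6 + 3 = 9 -> 'a'

Best match: offset=2, length=3 (matching 'ada' starting at position 4)
LZ77 triple: (2, 3, 'a')


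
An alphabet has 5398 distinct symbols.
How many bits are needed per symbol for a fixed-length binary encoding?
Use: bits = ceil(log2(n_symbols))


log2(5398) = 12.3982
Bracket: 2^12 = 4096 < 5398 <= 2^13 = 8192
So ceil(log2(5398)) = 13

bits = ceil(log2(5398)) = ceil(12.3982) = 13 bits


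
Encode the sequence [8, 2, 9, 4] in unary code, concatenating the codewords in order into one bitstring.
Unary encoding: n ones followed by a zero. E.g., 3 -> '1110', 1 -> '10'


Encode each number as n ones followed by a terminating 0:
  8 -> 111111110 (9 bits)
  2 -> 110 (3 bits)
  9 -> 1111111110 (10 bits)
  4 -> 11110 (5 bits)
Total length = 9 + 3 + 10 + 5 = 27 bits.

Unary([8, 2, 9, 4]) = 111111110110111111111011110 (27 bits)


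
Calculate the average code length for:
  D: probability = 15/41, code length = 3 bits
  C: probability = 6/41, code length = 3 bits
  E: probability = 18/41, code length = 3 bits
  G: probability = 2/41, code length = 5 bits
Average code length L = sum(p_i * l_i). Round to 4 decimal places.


Weighted contributions p_i * l_i:
  D: (15/41) * 3 = 45/41
  C: (6/41) * 3 = 18/41
  E: (18/41) * 3 = 54/41
  G: (2/41) * 5 = 10/41
Sum = (45 + 18 + 54 + 10)/41 = 127/41

L = 127/41 = 3.0976 bits/symbol


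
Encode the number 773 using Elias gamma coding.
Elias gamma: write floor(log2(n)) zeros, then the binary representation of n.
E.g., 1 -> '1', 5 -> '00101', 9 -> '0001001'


num_bits = floor(log2(773)) + 1 = 10
leading_zeros = num_bits - 1 = 9
binary(773) = 1100000101

Elias gamma(773) = '000000000' + '1100000101' = 0000000001100000101 (19 bits)


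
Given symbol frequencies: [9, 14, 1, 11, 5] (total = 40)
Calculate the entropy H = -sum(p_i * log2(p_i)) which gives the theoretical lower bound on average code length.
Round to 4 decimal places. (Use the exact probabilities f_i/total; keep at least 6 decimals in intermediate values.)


Per-symbol terms -p_i * log2(p_i) with p_i = f_i/40:
  p = 9/40 = 0.225000: log2(p) = -2.152003, -p*log2(p) = 0.484201
  p = 14/40 = 0.350000: log2(p) = -1.514573, -p*log2(p) = 0.530101
  p = 1/40 = 0.025000: log2(p) = -5.321928, -p*log2(p) = 0.133048
  p = 11/40 = 0.275000: log2(p) = -1.862496, -p*log2(p) = 0.512187
  p = 5/40 = 0.125000: log2(p) = -3.000000, -p*log2(p) = 0.375000
H = 0.484201 + 0.530101 + 0.133048 + 0.512187 + 0.375000 = 2.034537

H = 2.0345 bits/symbol


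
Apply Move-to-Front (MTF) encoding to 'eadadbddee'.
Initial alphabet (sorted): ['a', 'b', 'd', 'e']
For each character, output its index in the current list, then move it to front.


MTF encoding:
'e': index 3 in ['a', 'b', 'd', 'e'] -> ['e', 'a', 'b', 'd']
'a': index 1 in ['e', 'a', 'b', 'd'] -> ['a', 'e', 'b', 'd']
'd': index 3 in ['a', 'e', 'b', 'd'] -> ['d', 'a', 'e', 'b']
'a': index 1 in ['d', 'a', 'e', 'b'] -> ['a', 'd', 'e', 'b']
'd': index 1 in ['a', 'd', 'e', 'b'] -> ['d', 'a', 'e', 'b']
'b': index 3 in ['d', 'a', 'e', 'b'] -> ['b', 'd', 'a', 'e']
'd': index 1 in ['b', 'd', 'a', 'e'] -> ['d', 'b', 'a', 'e']
'd': index 0 in ['d', 'b', 'a', 'e'] -> ['d', 'b', 'a', 'e']
'e': index 3 in ['d', 'b', 'a', 'e'] -> ['e', 'd', 'b', 'a']
'e': index 0 in ['e', 'd', 'b', 'a'] -> ['e', 'd', 'b', 'a']


Output: [3, 1, 3, 1, 1, 3, 1, 0, 3, 0]


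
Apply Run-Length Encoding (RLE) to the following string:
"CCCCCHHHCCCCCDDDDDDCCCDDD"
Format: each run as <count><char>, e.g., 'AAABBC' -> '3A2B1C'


Scanning runs left to right:
  i=0: run of 'C' x 5 -> '5C'
  i=5: run of 'H' x 3 -> '3H'
  i=8: run of 'C' x 5 -> '5C'
  i=13: run of 'D' x 6 -> '6D'
  i=19: run of 'C' x 3 -> '3C'
  i=22: run of 'D' x 3 -> '3D'

RLE = 5C3H5C6D3C3D


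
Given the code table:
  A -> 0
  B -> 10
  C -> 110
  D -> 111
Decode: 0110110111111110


Decoding:
0 -> A
110 -> C
110 -> C
111 -> D
111 -> D
110 -> C


Result: ACCDDC


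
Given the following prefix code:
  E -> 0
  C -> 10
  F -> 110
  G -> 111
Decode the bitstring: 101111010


Decoding step by step:
Bits 10 -> C
Bits 111 -> G
Bits 10 -> C
Bits 10 -> C


Decoded message: CGCC


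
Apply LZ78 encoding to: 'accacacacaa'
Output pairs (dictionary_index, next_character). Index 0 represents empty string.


LZ78 encoding steps:
Dictionary: {0: ''}
Step 1: w='' (idx 0), next='a' -> output (0, 'a'), add 'a' as idx 1
Step 2: w='' (idx 0), next='c' -> output (0, 'c'), add 'c' as idx 2
Step 3: w='c' (idx 2), next='a' -> output (2, 'a'), add 'ca' as idx 3
Step 4: w='ca' (idx 3), next='c' -> output (3, 'c'), add 'cac' as idx 4
Step 5: w='a' (idx 1), next='c' -> output (1, 'c'), add 'ac' as idx 5
Step 6: w='a' (idx 1), next='a' -> output (1, 'a'), add 'aa' as idx 6


Encoded: [(0, 'a'), (0, 'c'), (2, 'a'), (3, 'c'), (1, 'c'), (1, 'a')]


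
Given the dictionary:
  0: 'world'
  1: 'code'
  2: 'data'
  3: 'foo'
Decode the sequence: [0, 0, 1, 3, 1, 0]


Look up each index in the dictionary:
  0 -> 'world'
  0 -> 'world'
  1 -> 'code'
  3 -> 'foo'
  1 -> 'code'
  0 -> 'world'

Decoded: "world world code foo code world"


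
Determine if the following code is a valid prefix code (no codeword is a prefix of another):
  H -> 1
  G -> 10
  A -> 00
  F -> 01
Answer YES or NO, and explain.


Checking each pair (does one codeword prefix another?):
  H='1' vs G='10': prefix -- VIOLATION

NO -- this is NOT a valid prefix code. H (1) is a prefix of G (10).


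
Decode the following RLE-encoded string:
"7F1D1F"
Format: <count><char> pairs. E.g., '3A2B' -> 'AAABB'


Expanding each <count><char> pair:
  7F -> 'FFFFFFF'
  1D -> 'D'
  1F -> 'F'

Decoded = FFFFFFFDF


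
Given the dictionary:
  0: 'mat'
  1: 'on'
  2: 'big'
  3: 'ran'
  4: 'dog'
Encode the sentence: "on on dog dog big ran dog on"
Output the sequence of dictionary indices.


Look up each word in the dictionary:
  'on' -> 1
  'on' -> 1
  'dog' -> 4
  'dog' -> 4
  'big' -> 2
  'ran' -> 3
  'dog' -> 4
  'on' -> 1

Encoded: [1, 1, 4, 4, 2, 3, 4, 1]


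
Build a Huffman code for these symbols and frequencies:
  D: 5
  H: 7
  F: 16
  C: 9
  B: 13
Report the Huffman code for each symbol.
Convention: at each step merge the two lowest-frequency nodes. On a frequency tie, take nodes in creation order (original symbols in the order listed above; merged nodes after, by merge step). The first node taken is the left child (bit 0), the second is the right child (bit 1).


Huffman tree construction:
Step 1: Merge D(5) + H(7) = 12
Step 2: Merge C(9) + (D+H)(12) = 21
Step 3: Merge B(13) + F(16) = 29
Step 4: Merge (C+(D+H))(21) + (B+F)(29) = 50
Read each symbol's code off the tree from the root (left child = 0, right child = 1).

Codes:
  D: 010 (length 3)
  H: 011 (length 3)
  F: 11 (length 2)
  C: 00 (length 2)
  B: 10 (length 2)
Average code length: 112/50 = 2.2400 bits/symbol


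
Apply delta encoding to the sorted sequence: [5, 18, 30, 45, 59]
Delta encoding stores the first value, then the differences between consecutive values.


First value: 5
Deltas:
  18 - 5 = 13
  30 - 18 = 12
  45 - 30 = 15
  59 - 45 = 14


Delta encoded: [5, 13, 12, 15, 14]


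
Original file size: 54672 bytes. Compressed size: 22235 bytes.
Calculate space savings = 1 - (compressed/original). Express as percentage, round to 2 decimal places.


ratio = compressed/original = 22235/54672 = 0.406698
savings = 1 - ratio = 1 - 0.406698 = 0.593302
as a percentage: 0.593302 * 100 = 59.33%

Space savings = 1 - 22235/54672 = 59.33%


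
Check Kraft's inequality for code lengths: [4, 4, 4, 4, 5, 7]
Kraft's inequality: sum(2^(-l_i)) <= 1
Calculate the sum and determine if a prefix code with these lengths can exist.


Sum = 2^(-4) + 2^(-4) + 2^(-4) + 2^(-4) + 2^(-5) + 2^(-7)
    = 0.0625 + 0.0625 + 0.0625 + 0.0625 + 0.03125 + 0.0078125
    = 37/128 = 0.2890625
Since 0.2890625 <= 1, Kraft's inequality IS satisfied.
A prefix code with these lengths CAN exist.

Kraft sum = 0.2890625. Satisfied.


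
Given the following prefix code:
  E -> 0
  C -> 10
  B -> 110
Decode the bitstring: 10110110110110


Decoding step by step:
Bits 10 -> C
Bits 110 -> B
Bits 110 -> B
Bits 110 -> B
Bits 110 -> B


Decoded message: CBBBB


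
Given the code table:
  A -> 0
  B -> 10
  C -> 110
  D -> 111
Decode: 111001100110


Decoding:
111 -> D
0 -> A
0 -> A
110 -> C
0 -> A
110 -> C


Result: DAACAC


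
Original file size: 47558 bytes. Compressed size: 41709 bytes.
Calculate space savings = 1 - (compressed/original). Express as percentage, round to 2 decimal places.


ratio = compressed/original = 41709/47558 = 0.877013
savings = 1 - ratio = 1 - 0.877013 = 0.122987
as a percentage: 0.122987 * 100 = 12.3%

Space savings = 1 - 41709/47558 = 12.3%


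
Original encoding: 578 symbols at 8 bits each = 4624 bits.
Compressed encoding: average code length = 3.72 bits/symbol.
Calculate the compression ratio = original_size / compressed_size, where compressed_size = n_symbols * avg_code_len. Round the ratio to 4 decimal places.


original_size = n_symbols * orig_bits = 578 * 8 = 4624 bits
compressed_size = n_symbols * avg_code_len = 578 * 3.72 = 2150.16 bits
ratio = original_size / compressed_size = 4624 / 2150.16 = 2.1505

Compression ratio = 2.1505


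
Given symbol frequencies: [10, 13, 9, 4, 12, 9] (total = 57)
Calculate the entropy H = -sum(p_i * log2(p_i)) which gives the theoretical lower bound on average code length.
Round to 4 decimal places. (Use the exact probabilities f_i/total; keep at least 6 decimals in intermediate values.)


Per-symbol terms -p_i * log2(p_i) with p_i = f_i/57:
  p = 10/57 = 0.175439: log2(p) = -2.510962, -p*log2(p) = 0.440520
  p = 13/57 = 0.228070: log2(p) = -2.132450, -p*log2(p) = 0.486348
  p = 9/57 = 0.157895: log2(p) = -2.662965, -p*log2(p) = 0.420468
  p = 4/57 = 0.070175: log2(p) = -3.832890, -p*log2(p) = 0.268975
  p = 12/57 = 0.210526: log2(p) = -2.247928, -p*log2(p) = 0.473248
  p = 9/57 = 0.157895: log2(p) = -2.662965, -p*log2(p) = 0.420468
H = 0.440520 + 0.486348 + 0.420468 + 0.268975 + 0.473248 + 0.420468 = 2.510027

H = 2.51 bits/symbol


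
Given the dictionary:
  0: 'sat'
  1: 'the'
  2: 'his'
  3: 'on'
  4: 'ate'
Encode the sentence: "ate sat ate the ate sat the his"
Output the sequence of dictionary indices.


Look up each word in the dictionary:
  'ate' -> 4
  'sat' -> 0
  'ate' -> 4
  'the' -> 1
  'ate' -> 4
  'sat' -> 0
  'the' -> 1
  'his' -> 2

Encoded: [4, 0, 4, 1, 4, 0, 1, 2]


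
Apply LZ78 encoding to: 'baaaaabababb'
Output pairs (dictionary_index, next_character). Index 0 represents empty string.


LZ78 encoding steps:
Dictionary: {0: ''}
Step 1: w='' (idx 0), next='b' -> output (0, 'b'), add 'b' as idx 1
Step 2: w='' (idx 0), next='a' -> output (0, 'a'), add 'a' as idx 2
Step 3: w='a' (idx 2), next='a' -> output (2, 'a'), add 'aa' as idx 3
Step 4: w='aa' (idx 3), next='b' -> output (3, 'b'), add 'aab' as idx 4
Step 5: w='a' (idx 2), next='b' -> output (2, 'b'), add 'ab' as idx 5
Step 6: w='ab' (idx 5), next='b' -> output (5, 'b'), add 'abb' as idx 6


Encoded: [(0, 'b'), (0, 'a'), (2, 'a'), (3, 'b'), (2, 'b'), (5, 'b')]


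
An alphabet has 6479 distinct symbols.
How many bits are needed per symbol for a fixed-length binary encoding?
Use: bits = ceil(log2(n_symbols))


log2(6479) = 12.6616
Bracket: 2^12 = 4096 < 6479 <= 2^13 = 8192
So ceil(log2(6479)) = 13

bits = ceil(log2(6479)) = ceil(12.6616) = 13 bits


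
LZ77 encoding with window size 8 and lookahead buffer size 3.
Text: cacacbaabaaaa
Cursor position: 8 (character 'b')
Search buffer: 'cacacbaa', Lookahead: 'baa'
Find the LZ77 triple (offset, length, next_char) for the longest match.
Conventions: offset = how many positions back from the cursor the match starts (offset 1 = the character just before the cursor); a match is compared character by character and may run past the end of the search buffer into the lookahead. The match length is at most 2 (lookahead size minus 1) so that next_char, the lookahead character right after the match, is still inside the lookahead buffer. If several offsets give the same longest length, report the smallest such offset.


Try each offset into the search buffer:
  offset=1 (pos 7, char 'a'): match length 0
  offset=2 (pos 6, char 'a'): match length 0
  offset=3 (pos 5, char 'b'): match length 2
  offset=4 (pos 4, char 'c'): match length 0
  offset=5 (pos 3, char 'a'): match length 0
  offset=6 (pos 2, char 'c'): match length 0
  offset=7 (pos 1, char 'a'): match length 0
  offset=8 (pos 0, char 'c'): match length 0
Longest match has length 2 at offset 3.
next_char = character at position 8 + 2 = 10 -> 'a'

Best match: offset=3, length=2 (matching 'ba' starting at position 5)
LZ77 triple: (3, 2, 'a')


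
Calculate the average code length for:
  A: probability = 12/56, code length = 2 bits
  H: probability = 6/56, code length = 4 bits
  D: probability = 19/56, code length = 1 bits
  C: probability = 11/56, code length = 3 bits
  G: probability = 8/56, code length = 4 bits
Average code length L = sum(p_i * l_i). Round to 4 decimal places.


Weighted contributions p_i * l_i:
  A: (12/56) * 2 = 24/56
  H: (6/56) * 4 = 24/56
  D: (19/56) * 1 = 19/56
  C: (11/56) * 3 = 33/56
  G: (8/56) * 4 = 32/56
Sum = (24 + 24 + 19 + 33 + 32)/56 = 132/56

L = 132/56 = 2.3571 bits/symbol


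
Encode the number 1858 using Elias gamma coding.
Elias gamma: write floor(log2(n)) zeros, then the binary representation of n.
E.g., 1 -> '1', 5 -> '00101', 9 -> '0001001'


num_bits = floor(log2(1858)) + 1 = 11
leading_zeros = num_bits - 1 = 10
binary(1858) = 11101000010

Elias gamma(1858) = '0000000000' + '11101000010' = 000000000011101000010 (21 bits)


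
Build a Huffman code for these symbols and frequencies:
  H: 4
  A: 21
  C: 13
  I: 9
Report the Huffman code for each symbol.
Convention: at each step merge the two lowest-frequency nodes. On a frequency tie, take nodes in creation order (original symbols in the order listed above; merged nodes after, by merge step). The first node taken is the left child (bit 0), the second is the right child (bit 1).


Huffman tree construction:
Step 1: Merge H(4) + I(9) = 13
Step 2: Merge C(13) + (H+I)(13) = 26
Step 3: Merge A(21) + (C+(H+I))(26) = 47
Read each symbol's code off the tree from the root (left child = 0, right child = 1).

Codes:
  H: 110 (length 3)
  A: 0 (length 1)
  C: 10 (length 2)
  I: 111 (length 3)
Average code length: 86/47 = 1.8298 bits/symbol


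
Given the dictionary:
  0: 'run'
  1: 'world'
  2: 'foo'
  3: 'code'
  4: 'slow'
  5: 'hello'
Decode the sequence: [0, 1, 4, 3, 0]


Look up each index in the dictionary:
  0 -> 'run'
  1 -> 'world'
  4 -> 'slow'
  3 -> 'code'
  0 -> 'run'

Decoded: "run world slow code run"


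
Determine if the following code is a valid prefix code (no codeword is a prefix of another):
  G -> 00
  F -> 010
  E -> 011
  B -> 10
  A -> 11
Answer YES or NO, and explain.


Checking each pair (does one codeword prefix another?):
  G='00' vs F='010': no prefix
  G='00' vs E='011': no prefix
  G='00' vs B='10': no prefix
  G='00' vs A='11': no prefix
  F='010' vs G='00': no prefix
  F='010' vs E='011': no prefix
  F='010' vs B='10': no prefix
  F='010' vs A='11': no prefix
  E='011' vs G='00': no prefix
  E='011' vs F='010': no prefix
  E='011' vs B='10': no prefix
  E='011' vs A='11': no prefix
  B='10' vs G='00': no prefix
  B='10' vs F='010': no prefix
  B='10' vs E='011': no prefix
  B='10' vs A='11': no prefix
  A='11' vs G='00': no prefix
  A='11' vs F='010': no prefix
  A='11' vs E='011': no prefix
  A='11' vs B='10': no prefix
No violation found over all pairs.

YES -- this is a valid prefix code. No codeword is a prefix of any other codeword.


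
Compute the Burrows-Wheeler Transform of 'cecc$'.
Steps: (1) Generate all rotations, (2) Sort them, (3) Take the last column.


Rotations (sorted):
  0: $cecc -> last char: c
  1: c$cec -> last char: c
  2: cc$ce -> last char: e
  3: cecc$ -> last char: $
  4: ecc$c -> last char: c


BWT = cce$c


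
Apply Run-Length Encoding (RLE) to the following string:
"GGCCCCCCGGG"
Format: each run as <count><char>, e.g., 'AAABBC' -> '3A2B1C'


Scanning runs left to right:
  i=0: run of 'G' x 2 -> '2G'
  i=2: run of 'C' x 6 -> '6C'
  i=8: run of 'G' x 3 -> '3G'

RLE = 2G6C3G


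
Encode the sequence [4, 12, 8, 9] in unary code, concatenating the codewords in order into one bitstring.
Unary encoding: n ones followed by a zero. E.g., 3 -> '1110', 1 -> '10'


Encode each number as n ones followed by a terminating 0:
  4 -> 11110 (5 bits)
  12 -> 1111111111110 (13 bits)
  8 -> 111111110 (9 bits)
  9 -> 1111111110 (10 bits)
Total length = 5 + 13 + 9 + 10 = 37 bits.

Unary([4, 12, 8, 9]) = 1111011111111111101111111101111111110 (37 bits)


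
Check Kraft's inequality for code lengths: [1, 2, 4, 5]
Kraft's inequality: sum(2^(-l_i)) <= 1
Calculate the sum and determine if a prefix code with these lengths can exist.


Sum = 2^(-1) + 2^(-2) + 2^(-4) + 2^(-5)
    = 0.5 + 0.25 + 0.0625 + 0.03125
    = 27/32 = 0.84375
Since 0.84375 <= 1, Kraft's inequality IS satisfied.
A prefix code with these lengths CAN exist.

Kraft sum = 0.84375. Satisfied.


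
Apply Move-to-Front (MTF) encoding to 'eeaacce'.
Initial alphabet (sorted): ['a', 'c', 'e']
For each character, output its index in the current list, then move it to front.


MTF encoding:
'e': index 2 in ['a', 'c', 'e'] -> ['e', 'a', 'c']
'e': index 0 in ['e', 'a', 'c'] -> ['e', 'a', 'c']
'a': index 1 in ['e', 'a', 'c'] -> ['a', 'e', 'c']
'a': index 0 in ['a', 'e', 'c'] -> ['a', 'e', 'c']
'c': index 2 in ['a', 'e', 'c'] -> ['c', 'a', 'e']
'c': index 0 in ['c', 'a', 'e'] -> ['c', 'a', 'e']
'e': index 2 in ['c', 'a', 'e'] -> ['e', 'c', 'a']


Output: [2, 0, 1, 0, 2, 0, 2]


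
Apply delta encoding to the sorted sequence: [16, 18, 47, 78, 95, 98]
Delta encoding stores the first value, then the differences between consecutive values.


First value: 16
Deltas:
  18 - 16 = 2
  47 - 18 = 29
  78 - 47 = 31
  95 - 78 = 17
  98 - 95 = 3


Delta encoded: [16, 2, 29, 31, 17, 3]


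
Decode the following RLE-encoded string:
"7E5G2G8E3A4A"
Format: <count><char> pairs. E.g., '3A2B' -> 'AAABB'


Expanding each <count><char> pair:
  7E -> 'EEEEEEE'
  5G -> 'GGGGG'
  2G -> 'GG'
  8E -> 'EEEEEEEE'
  3A -> 'AAA'
  4A -> 'AAAA'

Decoded = EEEEEEEGGGGGGGEEEEEEEEAAAAAAA


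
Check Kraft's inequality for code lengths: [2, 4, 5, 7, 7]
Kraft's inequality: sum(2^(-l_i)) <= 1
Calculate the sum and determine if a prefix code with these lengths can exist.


Sum = 2^(-2) + 2^(-4) + 2^(-5) + 2^(-7) + 2^(-7)
    = 0.25 + 0.0625 + 0.03125 + 0.0078125 + 0.0078125
    = 46/128 = 0.359375
Since 0.359375 <= 1, Kraft's inequality IS satisfied.
A prefix code with these lengths CAN exist.

Kraft sum = 0.359375. Satisfied.


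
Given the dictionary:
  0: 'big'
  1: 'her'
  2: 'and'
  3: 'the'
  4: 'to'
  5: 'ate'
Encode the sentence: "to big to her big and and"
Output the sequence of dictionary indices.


Look up each word in the dictionary:
  'to' -> 4
  'big' -> 0
  'to' -> 4
  'her' -> 1
  'big' -> 0
  'and' -> 2
  'and' -> 2

Encoded: [4, 0, 4, 1, 0, 2, 2]


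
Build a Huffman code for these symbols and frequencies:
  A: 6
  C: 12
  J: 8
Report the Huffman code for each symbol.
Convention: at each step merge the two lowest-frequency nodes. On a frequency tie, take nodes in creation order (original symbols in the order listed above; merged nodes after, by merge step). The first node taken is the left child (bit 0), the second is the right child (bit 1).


Huffman tree construction:
Step 1: Merge A(6) + J(8) = 14
Step 2: Merge C(12) + (A+J)(14) = 26
Read each symbol's code off the tree from the root (left child = 0, right child = 1).

Codes:
  A: 10 (length 2)
  C: 0 (length 1)
  J: 11 (length 2)
Average code length: 40/26 = 1.5385 bits/symbol


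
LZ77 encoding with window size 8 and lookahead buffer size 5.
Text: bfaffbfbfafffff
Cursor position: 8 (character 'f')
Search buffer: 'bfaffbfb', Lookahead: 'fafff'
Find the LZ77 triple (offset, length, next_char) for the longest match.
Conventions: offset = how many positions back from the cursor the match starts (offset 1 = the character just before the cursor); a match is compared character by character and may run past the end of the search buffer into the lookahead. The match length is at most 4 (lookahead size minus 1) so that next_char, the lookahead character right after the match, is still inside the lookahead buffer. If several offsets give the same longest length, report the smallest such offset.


Try each offset into the search buffer:
  offset=1 (pos 7, char 'b'): match length 0
  offset=2 (pos 6, char 'f'): match length 1
  offset=3 (pos 5, char 'b'): match length 0
  offset=4 (pos 4, char 'f'): match length 1
  offset=5 (pos 3, char 'f'): match length 1
  offset=6 (pos 2, char 'a'): match length 0
  offset=7 (pos 1, char 'f'): match length 4
  offset=8 (pos 0, char 'b'): match length 0
Longest match has length 4 at offset 7.
next_char = character at position 8 + 4 = 12 -> 'f'

Best match: offset=7, length=4 (matching 'faff' starting at position 1)
LZ77 triple: (7, 4, 'f')


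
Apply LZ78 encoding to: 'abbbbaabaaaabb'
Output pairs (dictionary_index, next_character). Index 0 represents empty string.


LZ78 encoding steps:
Dictionary: {0: ''}
Step 1: w='' (idx 0), next='a' -> output (0, 'a'), add 'a' as idx 1
Step 2: w='' (idx 0), next='b' -> output (0, 'b'), add 'b' as idx 2
Step 3: w='b' (idx 2), next='b' -> output (2, 'b'), add 'bb' as idx 3
Step 4: w='b' (idx 2), next='a' -> output (2, 'a'), add 'ba' as idx 4
Step 5: w='a' (idx 1), next='b' -> output (1, 'b'), add 'ab' as idx 5
Step 6: w='a' (idx 1), next='a' -> output (1, 'a'), add 'aa' as idx 6
Step 7: w='aa' (idx 6), next='b' -> output (6, 'b'), add 'aab' as idx 7
Step 8: w='b' (idx 2), end of input -> output (2, '')


Encoded: [(0, 'a'), (0, 'b'), (2, 'b'), (2, 'a'), (1, 'b'), (1, 'a'), (6, 'b'), (2, '')]


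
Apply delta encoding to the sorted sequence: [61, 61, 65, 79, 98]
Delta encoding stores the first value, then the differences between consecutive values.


First value: 61
Deltas:
  61 - 61 = 0
  65 - 61 = 4
  79 - 65 = 14
  98 - 79 = 19


Delta encoded: [61, 0, 4, 14, 19]


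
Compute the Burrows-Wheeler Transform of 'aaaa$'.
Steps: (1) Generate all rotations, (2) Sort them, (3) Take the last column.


Rotations (sorted):
  0: $aaaa -> last char: a
  1: a$aaa -> last char: a
  2: aa$aa -> last char: a
  3: aaa$a -> last char: a
  4: aaaa$ -> last char: $


BWT = aaaa$


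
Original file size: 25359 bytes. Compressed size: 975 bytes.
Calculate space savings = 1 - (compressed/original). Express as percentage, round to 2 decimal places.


ratio = compressed/original = 975/25359 = 0.038448
savings = 1 - ratio = 1 - 0.038448 = 0.961552
as a percentage: 0.961552 * 100 = 96.16%

Space savings = 1 - 975/25359 = 96.16%


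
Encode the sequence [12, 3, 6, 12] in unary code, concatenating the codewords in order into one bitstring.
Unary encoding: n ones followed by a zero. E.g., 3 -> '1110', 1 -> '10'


Encode each number as n ones followed by a terminating 0:
  12 -> 1111111111110 (13 bits)
  3 -> 1110 (4 bits)
  6 -> 1111110 (7 bits)
  12 -> 1111111111110 (13 bits)
Total length = 13 + 4 + 7 + 13 = 37 bits.

Unary([12, 3, 6, 12]) = 1111111111110111011111101111111111110 (37 bits)


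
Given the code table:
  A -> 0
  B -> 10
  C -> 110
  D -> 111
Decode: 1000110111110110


Decoding:
10 -> B
0 -> A
0 -> A
110 -> C
111 -> D
110 -> C
110 -> C


Result: BAACDCC


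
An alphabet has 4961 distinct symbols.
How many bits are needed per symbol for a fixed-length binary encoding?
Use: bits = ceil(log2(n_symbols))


log2(4961) = 12.2764
Bracket: 2^12 = 4096 < 4961 <= 2^13 = 8192
So ceil(log2(4961)) = 13

bits = ceil(log2(4961)) = ceil(12.2764) = 13 bits


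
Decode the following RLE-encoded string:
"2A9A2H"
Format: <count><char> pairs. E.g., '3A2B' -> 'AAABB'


Expanding each <count><char> pair:
  2A -> 'AA'
  9A -> 'AAAAAAAAA'
  2H -> 'HH'

Decoded = AAAAAAAAAAAHH


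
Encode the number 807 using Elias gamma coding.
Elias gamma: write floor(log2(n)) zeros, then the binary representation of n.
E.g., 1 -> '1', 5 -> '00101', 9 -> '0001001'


num_bits = floor(log2(807)) + 1 = 10
leading_zeros = num_bits - 1 = 9
binary(807) = 1100100111

Elias gamma(807) = '000000000' + '1100100111' = 0000000001100100111 (19 bits)


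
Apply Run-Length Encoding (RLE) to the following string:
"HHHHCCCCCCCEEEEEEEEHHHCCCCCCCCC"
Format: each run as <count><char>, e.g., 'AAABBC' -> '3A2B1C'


Scanning runs left to right:
  i=0: run of 'H' x 4 -> '4H'
  i=4: run of 'C' x 7 -> '7C'
  i=11: run of 'E' x 8 -> '8E'
  i=19: run of 'H' x 3 -> '3H'
  i=22: run of 'C' x 9 -> '9C'

RLE = 4H7C8E3H9C


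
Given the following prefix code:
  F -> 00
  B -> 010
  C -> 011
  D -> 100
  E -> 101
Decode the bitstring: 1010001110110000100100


Decoding step by step:
Bits 101 -> E
Bits 00 -> F
Bits 011 -> C
Bits 101 -> E
Bits 100 -> D
Bits 00 -> F
Bits 100 -> D
Bits 100 -> D


Decoded message: EFCEDFDD


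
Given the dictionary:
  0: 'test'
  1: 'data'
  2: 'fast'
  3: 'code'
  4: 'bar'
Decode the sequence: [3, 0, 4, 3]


Look up each index in the dictionary:
  3 -> 'code'
  0 -> 'test'
  4 -> 'bar'
  3 -> 'code'

Decoded: "code test bar code"


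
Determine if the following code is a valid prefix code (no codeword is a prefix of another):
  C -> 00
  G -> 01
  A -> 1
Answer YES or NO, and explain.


Checking each pair (does one codeword prefix another?):
  C='00' vs G='01': no prefix
  C='00' vs A='1': no prefix
  G='01' vs C='00': no prefix
  G='01' vs A='1': no prefix
  A='1' vs C='00': no prefix
  A='1' vs G='01': no prefix
No violation found over all pairs.

YES -- this is a valid prefix code. No codeword is a prefix of any other codeword.


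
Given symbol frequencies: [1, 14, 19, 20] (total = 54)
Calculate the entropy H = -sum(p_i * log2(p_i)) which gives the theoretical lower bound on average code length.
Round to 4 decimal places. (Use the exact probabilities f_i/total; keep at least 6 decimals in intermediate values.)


Per-symbol terms -p_i * log2(p_i) with p_i = f_i/54:
  p = 1/54 = 0.018519: log2(p) = -5.754888, -p*log2(p) = 0.106572
  p = 14/54 = 0.259259: log2(p) = -1.947533, -p*log2(p) = 0.504916
  p = 19/54 = 0.351852: log2(p) = -1.506960, -p*log2(p) = 0.530227
  p = 20/54 = 0.370370: log2(p) = -1.432959, -p*log2(p) = 0.530726
H = 0.106572 + 0.504916 + 0.530227 + 0.530726 = 1.672441

H = 1.6724 bits/symbol


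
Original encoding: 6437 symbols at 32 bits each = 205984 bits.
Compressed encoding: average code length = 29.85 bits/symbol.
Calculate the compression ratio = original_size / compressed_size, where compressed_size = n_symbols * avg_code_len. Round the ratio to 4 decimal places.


original_size = n_symbols * orig_bits = 6437 * 32 = 205984 bits
compressed_size = n_symbols * avg_code_len = 6437 * 29.85 = 192144.45 bits
ratio = original_size / compressed_size = 205984 / 192144.45 = 1.072

Compression ratio = 1.072


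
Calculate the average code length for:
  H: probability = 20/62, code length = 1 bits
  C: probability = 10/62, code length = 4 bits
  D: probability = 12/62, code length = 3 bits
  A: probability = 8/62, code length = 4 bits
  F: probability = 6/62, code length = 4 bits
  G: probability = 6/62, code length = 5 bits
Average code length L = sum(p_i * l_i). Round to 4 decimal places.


Weighted contributions p_i * l_i:
  H: (20/62) * 1 = 20/62
  C: (10/62) * 4 = 40/62
  D: (12/62) * 3 = 36/62
  A: (8/62) * 4 = 32/62
  F: (6/62) * 4 = 24/62
  G: (6/62) * 5 = 30/62
Sum = (20 + 40 + 36 + 32 + 24 + 30)/62 = 182/62

L = 182/62 = 2.9355 bits/symbol


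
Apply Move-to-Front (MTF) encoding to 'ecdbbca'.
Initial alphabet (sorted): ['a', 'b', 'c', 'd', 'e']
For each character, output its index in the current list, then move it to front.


MTF encoding:
'e': index 4 in ['a', 'b', 'c', 'd', 'e'] -> ['e', 'a', 'b', 'c', 'd']
'c': index 3 in ['e', 'a', 'b', 'c', 'd'] -> ['c', 'e', 'a', 'b', 'd']
'd': index 4 in ['c', 'e', 'a', 'b', 'd'] -> ['d', 'c', 'e', 'a', 'b']
'b': index 4 in ['d', 'c', 'e', 'a', 'b'] -> ['b', 'd', 'c', 'e', 'a']
'b': index 0 in ['b', 'd', 'c', 'e', 'a'] -> ['b', 'd', 'c', 'e', 'a']
'c': index 2 in ['b', 'd', 'c', 'e', 'a'] -> ['c', 'b', 'd', 'e', 'a']
'a': index 4 in ['c', 'b', 'd', 'e', 'a'] -> ['a', 'c', 'b', 'd', 'e']


Output: [4, 3, 4, 4, 0, 2, 4]


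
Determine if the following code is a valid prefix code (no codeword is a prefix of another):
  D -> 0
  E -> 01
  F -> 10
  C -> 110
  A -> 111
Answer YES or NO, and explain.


Checking each pair (does one codeword prefix another?):
  D='0' vs E='01': prefix -- VIOLATION

NO -- this is NOT a valid prefix code. D (0) is a prefix of E (01).


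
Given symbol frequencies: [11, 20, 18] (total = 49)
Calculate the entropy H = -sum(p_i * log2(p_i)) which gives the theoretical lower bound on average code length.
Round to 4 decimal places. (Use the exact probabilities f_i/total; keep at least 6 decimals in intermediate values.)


Per-symbol terms -p_i * log2(p_i) with p_i = f_i/49:
  p = 11/49 = 0.224490: log2(p) = -2.155278, -p*log2(p) = 0.483838
  p = 20/49 = 0.408163: log2(p) = -1.292782, -p*log2(p) = 0.527666
  p = 18/49 = 0.367347: log2(p) = -1.444785, -p*log2(p) = 0.530737
H = 0.483838 + 0.527666 + 0.530737 = 1.542241

H = 1.5422 bits/symbol


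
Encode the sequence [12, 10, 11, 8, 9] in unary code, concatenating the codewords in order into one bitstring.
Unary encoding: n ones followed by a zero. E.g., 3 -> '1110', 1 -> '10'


Encode each number as n ones followed by a terminating 0:
  12 -> 1111111111110 (13 bits)
  10 -> 11111111110 (11 bits)
  11 -> 111111111110 (12 bits)
  8 -> 111111110 (9 bits)
  9 -> 1111111110 (10 bits)
Total length = 13 + 11 + 12 + 9 + 10 = 55 bits.

Unary([12, 10, 11, 8, 9]) = 1111111111110111111111101111111111101111111101111111110 (55 bits)


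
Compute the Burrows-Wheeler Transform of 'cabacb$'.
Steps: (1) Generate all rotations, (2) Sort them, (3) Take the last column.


Rotations (sorted):
  0: $cabacb -> last char: b
  1: abacb$c -> last char: c
  2: acb$cab -> last char: b
  3: b$cabac -> last char: c
  4: bacb$ca -> last char: a
  5: cabacb$ -> last char: $
  6: cb$caba -> last char: a


BWT = bcbca$a


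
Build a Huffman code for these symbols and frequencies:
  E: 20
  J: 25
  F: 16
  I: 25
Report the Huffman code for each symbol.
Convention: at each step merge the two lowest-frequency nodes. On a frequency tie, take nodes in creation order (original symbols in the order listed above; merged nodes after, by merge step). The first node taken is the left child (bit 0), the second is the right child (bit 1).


Huffman tree construction:
Step 1: Merge F(16) + E(20) = 36
Step 2: Merge J(25) + I(25) = 50
Step 3: Merge (F+E)(36) + (J+I)(50) = 86
Read each symbol's code off the tree from the root (left child = 0, right child = 1).

Codes:
  E: 01 (length 2)
  J: 10 (length 2)
  F: 00 (length 2)
  I: 11 (length 2)
Average code length: 172/86 = 2.0000 bits/symbol


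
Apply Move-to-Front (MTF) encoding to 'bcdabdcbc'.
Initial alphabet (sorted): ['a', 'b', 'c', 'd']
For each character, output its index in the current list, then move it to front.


MTF encoding:
'b': index 1 in ['a', 'b', 'c', 'd'] -> ['b', 'a', 'c', 'd']
'c': index 2 in ['b', 'a', 'c', 'd'] -> ['c', 'b', 'a', 'd']
'd': index 3 in ['c', 'b', 'a', 'd'] -> ['d', 'c', 'b', 'a']
'a': index 3 in ['d', 'c', 'b', 'a'] -> ['a', 'd', 'c', 'b']
'b': index 3 in ['a', 'd', 'c', 'b'] -> ['b', 'a', 'd', 'c']
'd': index 2 in ['b', 'a', 'd', 'c'] -> ['d', 'b', 'a', 'c']
'c': index 3 in ['d', 'b', 'a', 'c'] -> ['c', 'd', 'b', 'a']
'b': index 2 in ['c', 'd', 'b', 'a'] -> ['b', 'c', 'd', 'a']
'c': index 1 in ['b', 'c', 'd', 'a'] -> ['c', 'b', 'd', 'a']


Output: [1, 2, 3, 3, 3, 2, 3, 2, 1]


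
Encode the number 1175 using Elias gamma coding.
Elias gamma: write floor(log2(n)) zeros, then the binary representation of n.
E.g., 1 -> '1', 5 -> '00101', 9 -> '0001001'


num_bits = floor(log2(1175)) + 1 = 11
leading_zeros = num_bits - 1 = 10
binary(1175) = 10010010111

Elias gamma(1175) = '0000000000' + '10010010111' = 000000000010010010111 (21 bits)


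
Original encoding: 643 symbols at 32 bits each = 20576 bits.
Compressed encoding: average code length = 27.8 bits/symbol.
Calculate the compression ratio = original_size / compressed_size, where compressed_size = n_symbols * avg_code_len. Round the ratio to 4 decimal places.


original_size = n_symbols * orig_bits = 643 * 32 = 20576 bits
compressed_size = n_symbols * avg_code_len = 643 * 27.8 = 17875.4 bits
ratio = original_size / compressed_size = 20576 / 17875.4 = 1.1511

Compression ratio = 1.1511


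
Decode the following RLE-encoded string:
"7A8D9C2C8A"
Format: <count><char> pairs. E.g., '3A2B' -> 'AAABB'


Expanding each <count><char> pair:
  7A -> 'AAAAAAA'
  8D -> 'DDDDDDDD'
  9C -> 'CCCCCCCCC'
  2C -> 'CC'
  8A -> 'AAAAAAAA'

Decoded = AAAAAAADDDDDDDDCCCCCCCCCCCAAAAAAAA


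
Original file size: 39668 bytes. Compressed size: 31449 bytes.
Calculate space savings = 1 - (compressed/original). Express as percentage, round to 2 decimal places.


ratio = compressed/original = 31449/39668 = 0.792805
savings = 1 - ratio = 1 - 0.792805 = 0.207195
as a percentage: 0.207195 * 100 = 20.72%

Space savings = 1 - 31449/39668 = 20.72%


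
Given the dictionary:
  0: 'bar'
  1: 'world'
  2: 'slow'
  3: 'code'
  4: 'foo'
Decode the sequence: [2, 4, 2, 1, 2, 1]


Look up each index in the dictionary:
  2 -> 'slow'
  4 -> 'foo'
  2 -> 'slow'
  1 -> 'world'
  2 -> 'slow'
  1 -> 'world'

Decoded: "slow foo slow world slow world"


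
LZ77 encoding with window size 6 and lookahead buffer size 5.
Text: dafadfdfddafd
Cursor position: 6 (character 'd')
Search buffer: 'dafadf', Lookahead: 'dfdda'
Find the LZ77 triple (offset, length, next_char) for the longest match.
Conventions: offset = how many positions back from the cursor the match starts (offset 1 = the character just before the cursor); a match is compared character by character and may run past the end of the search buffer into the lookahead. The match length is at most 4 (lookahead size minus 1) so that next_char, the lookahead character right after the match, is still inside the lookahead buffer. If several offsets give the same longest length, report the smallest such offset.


Try each offset into the search buffer:
  offset=1 (pos 5, char 'f'): match length 0
  offset=2 (pos 4, char 'd'): match length 3
  offset=3 (pos 3, char 'a'): match length 0
  offset=4 (pos 2, char 'f'): match length 0
  offset=5 (pos 1, char 'a'): match length 0
  offset=6 (pos 0, char 'd'): match length 1
Longest match has length 3 at offset 2.
next_char = character at position 6 + 3 = 9 -> 'd'

Best match: offset=2, length=3 (matching 'dfd' starting at position 4)
LZ77 triple: (2, 3, 'd')


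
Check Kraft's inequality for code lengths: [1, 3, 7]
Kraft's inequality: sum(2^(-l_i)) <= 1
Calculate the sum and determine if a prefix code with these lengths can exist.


Sum = 2^(-1) + 2^(-3) + 2^(-7)
    = 0.5 + 0.125 + 0.0078125
    = 81/128 = 0.6328125
Since 0.6328125 <= 1, Kraft's inequality IS satisfied.
A prefix code with these lengths CAN exist.

Kraft sum = 0.6328125. Satisfied.


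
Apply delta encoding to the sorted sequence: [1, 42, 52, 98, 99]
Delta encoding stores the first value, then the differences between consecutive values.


First value: 1
Deltas:
  42 - 1 = 41
  52 - 42 = 10
  98 - 52 = 46
  99 - 98 = 1


Delta encoded: [1, 41, 10, 46, 1]


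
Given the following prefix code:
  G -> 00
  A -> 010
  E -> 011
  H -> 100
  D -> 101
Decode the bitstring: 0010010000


Decoding step by step:
Bits 00 -> G
Bits 100 -> H
Bits 100 -> H
Bits 00 -> G


Decoded message: GHHG


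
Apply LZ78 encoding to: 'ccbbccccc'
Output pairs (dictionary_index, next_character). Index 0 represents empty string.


LZ78 encoding steps:
Dictionary: {0: ''}
Step 1: w='' (idx 0), next='c' -> output (0, 'c'), add 'c' as idx 1
Step 2: w='c' (idx 1), next='b' -> output (1, 'b'), add 'cb' as idx 2
Step 3: w='' (idx 0), next='b' -> output (0, 'b'), add 'b' as idx 3
Step 4: w='c' (idx 1), next='c' -> output (1, 'c'), add 'cc' as idx 4
Step 5: w='cc' (idx 4), next='c' -> output (4, 'c'), add 'ccc' as idx 5


Encoded: [(0, 'c'), (1, 'b'), (0, 'b'), (1, 'c'), (4, 'c')]


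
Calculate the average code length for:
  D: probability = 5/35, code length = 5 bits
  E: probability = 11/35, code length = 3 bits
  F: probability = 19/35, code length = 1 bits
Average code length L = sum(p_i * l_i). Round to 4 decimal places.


Weighted contributions p_i * l_i:
  D: (5/35) * 5 = 25/35
  E: (11/35) * 3 = 33/35
  F: (19/35) * 1 = 19/35
Sum = (25 + 33 + 19)/35 = 77/35

L = 77/35 = 2.2000 bits/symbol


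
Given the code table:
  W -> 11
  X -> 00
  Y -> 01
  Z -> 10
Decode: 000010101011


Decoding:
00 -> X
00 -> X
10 -> Z
10 -> Z
10 -> Z
11 -> W


Result: XXZZZW


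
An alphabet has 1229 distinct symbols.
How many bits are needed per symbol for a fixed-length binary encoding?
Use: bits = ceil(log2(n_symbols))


log2(1229) = 10.2633
Bracket: 2^10 = 1024 < 1229 <= 2^11 = 2048
So ceil(log2(1229)) = 11

bits = ceil(log2(1229)) = ceil(10.2633) = 11 bits


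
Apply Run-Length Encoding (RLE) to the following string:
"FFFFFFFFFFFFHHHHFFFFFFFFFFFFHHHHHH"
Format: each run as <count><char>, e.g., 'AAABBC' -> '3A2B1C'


Scanning runs left to right:
  i=0: run of 'F' x 12 -> '12F'
  i=12: run of 'H' x 4 -> '4H'
  i=16: run of 'F' x 12 -> '12F'
  i=28: run of 'H' x 6 -> '6H'

RLE = 12F4H12F6H


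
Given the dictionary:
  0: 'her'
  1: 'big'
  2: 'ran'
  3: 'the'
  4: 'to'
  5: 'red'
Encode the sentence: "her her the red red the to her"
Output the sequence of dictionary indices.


Look up each word in the dictionary:
  'her' -> 0
  'her' -> 0
  'the' -> 3
  'red' -> 5
  'red' -> 5
  'the' -> 3
  'to' -> 4
  'her' -> 0

Encoded: [0, 0, 3, 5, 5, 3, 4, 0]


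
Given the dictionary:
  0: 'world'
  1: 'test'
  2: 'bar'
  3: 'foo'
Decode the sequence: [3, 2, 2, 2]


Look up each index in the dictionary:
  3 -> 'foo'
  2 -> 'bar'
  2 -> 'bar'
  2 -> 'bar'

Decoded: "foo bar bar bar"


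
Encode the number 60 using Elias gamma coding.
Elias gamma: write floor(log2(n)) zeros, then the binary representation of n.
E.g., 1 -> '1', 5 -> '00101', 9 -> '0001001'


num_bits = floor(log2(60)) + 1 = 6
leading_zeros = num_bits - 1 = 5
binary(60) = 111100

Elias gamma(60) = '00000' + '111100' = 00000111100 (11 bits)


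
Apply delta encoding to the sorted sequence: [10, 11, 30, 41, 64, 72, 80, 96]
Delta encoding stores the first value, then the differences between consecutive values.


First value: 10
Deltas:
  11 - 10 = 1
  30 - 11 = 19
  41 - 30 = 11
  64 - 41 = 23
  72 - 64 = 8
  80 - 72 = 8
  96 - 80 = 16


Delta encoded: [10, 1, 19, 11, 23, 8, 8, 16]


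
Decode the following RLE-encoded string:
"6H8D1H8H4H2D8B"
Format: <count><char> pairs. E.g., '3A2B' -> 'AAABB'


Expanding each <count><char> pair:
  6H -> 'HHHHHH'
  8D -> 'DDDDDDDD'
  1H -> 'H'
  8H -> 'HHHHHHHH'
  4H -> 'HHHH'
  2D -> 'DD'
  8B -> 'BBBBBBBB'

Decoded = HHHHHHDDDDDDDDHHHHHHHHHHHHHDDBBBBBBBB
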